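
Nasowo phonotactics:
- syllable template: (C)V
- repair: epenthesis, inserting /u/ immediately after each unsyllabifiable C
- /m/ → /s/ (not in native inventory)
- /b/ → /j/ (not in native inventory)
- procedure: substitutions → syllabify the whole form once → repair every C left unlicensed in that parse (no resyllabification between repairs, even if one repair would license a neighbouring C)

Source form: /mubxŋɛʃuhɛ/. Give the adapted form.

Substitution: /m/ → /s/, /b/ → /j/, giving /sujxŋɛʃuhɛ/.
Syllabifying with onset maximization leaves /j/, /x/ stranded (no codas are permitted; onsets are limited to one consonant).
Epenthesis after each stranded consonant: /j/ → /ju/, /x/ → /xu/.

sujuxuŋɛʃuhɛ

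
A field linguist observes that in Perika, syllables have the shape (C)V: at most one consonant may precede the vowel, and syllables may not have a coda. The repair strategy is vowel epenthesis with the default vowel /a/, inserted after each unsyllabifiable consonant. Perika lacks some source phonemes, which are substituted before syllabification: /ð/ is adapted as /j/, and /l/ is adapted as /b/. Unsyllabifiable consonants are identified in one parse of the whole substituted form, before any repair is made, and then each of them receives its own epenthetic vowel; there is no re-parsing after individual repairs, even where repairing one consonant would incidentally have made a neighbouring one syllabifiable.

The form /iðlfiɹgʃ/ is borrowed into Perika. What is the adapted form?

Substitution: /ð/ → /j/, /l/ → /b/, giving /ijbfiɹgʃ/.
Syllabifying with onset maximization leaves /j/, /b/, /ɹ/, /g/, /ʃ/ stranded (no codas are permitted; onsets are limited to one consonant).
Each unlicensed consonant becomes the onset of a new syllable: /j/ → /ja/, /b/ → /ba/, /ɹ/ → /ɹa/, /g/ → /ga/, /ʃ/ → /ʃa/.

ijabafiɹagaʃa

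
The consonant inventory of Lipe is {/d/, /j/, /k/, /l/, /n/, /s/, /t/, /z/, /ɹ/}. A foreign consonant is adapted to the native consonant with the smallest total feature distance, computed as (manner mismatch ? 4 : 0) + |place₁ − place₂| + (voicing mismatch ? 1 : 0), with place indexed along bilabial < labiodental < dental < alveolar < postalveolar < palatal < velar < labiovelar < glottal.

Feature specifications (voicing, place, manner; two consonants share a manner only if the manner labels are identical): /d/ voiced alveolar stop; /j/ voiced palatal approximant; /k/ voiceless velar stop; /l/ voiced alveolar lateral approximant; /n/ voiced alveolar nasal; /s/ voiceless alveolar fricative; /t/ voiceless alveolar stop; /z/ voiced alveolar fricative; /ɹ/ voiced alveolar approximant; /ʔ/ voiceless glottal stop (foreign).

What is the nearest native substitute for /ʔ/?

k

/k/ is closest: same manner (stop), place distance 2 (glottal→velar), same voicing; total 2. Next closest is /t/ at distance 5.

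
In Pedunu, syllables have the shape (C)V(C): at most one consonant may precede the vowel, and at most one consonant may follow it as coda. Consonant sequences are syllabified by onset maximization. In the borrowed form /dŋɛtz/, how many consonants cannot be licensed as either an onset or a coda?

The consonants /d/, /z/ cannot be parsed into a legal (C)V(C) syllable (at most one coda consonant is licensed; onsets are limited to one consonant).

2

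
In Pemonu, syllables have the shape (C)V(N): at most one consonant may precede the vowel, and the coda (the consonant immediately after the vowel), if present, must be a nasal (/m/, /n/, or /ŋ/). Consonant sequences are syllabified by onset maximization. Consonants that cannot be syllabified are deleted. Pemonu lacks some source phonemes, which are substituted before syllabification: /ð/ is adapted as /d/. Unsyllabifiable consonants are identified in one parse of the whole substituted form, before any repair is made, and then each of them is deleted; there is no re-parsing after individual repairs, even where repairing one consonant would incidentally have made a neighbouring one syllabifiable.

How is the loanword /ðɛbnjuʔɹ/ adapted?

dɛju

Substitution: /ð/ → /d/, giving /dɛbnjuʔɹ/.
Syllabifying with onset maximization leaves /b/, /n/, /ʔ/, /ɹ/ stranded (only a nasal (/m/, /n/, or /ŋ/) is licensed in coda position; onsets are limited to one consonant).
Each unlicensed consonant is deleted: /b/, /n/, /ʔ/, /ɹ/.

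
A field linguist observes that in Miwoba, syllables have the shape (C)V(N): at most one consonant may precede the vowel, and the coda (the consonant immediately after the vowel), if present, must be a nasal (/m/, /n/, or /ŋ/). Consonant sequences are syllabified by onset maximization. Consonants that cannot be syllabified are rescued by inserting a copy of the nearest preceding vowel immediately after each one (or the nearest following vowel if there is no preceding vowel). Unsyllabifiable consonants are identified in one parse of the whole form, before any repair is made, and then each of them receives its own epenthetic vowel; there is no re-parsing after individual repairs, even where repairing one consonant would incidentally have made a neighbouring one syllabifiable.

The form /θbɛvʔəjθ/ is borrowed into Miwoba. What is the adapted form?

θɛbɛvɛʔəjəθə

Under (C)V(N), the unsyllabifiable consonants are /θ/, /v/, /j/, /θ/ (only a nasal (/m/, /n/, or /ŋ/) is licensed in coda position; onsets are limited to one consonant).
Epenthesis after each stranded consonant: /θ/ → /θɛ/, /v/ → /vɛ/, /j/ → /jə/, /θ/ → /θə/.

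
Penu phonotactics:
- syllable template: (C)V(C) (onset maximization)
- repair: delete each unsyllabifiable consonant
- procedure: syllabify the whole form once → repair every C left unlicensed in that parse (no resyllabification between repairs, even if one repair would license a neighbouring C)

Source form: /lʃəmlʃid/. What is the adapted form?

Syllabifying with onset maximization leaves /l/, /l/ stranded (at most one coda consonant is licensed; onsets are limited to one consonant).
Deletion applies to /l/, /l/.

ʃəmʃid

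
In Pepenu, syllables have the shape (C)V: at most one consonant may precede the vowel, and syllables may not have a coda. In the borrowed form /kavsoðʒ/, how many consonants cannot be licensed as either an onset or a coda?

Under (C)V, the unsyllabifiable consonants are /v/, /ð/, /ʒ/ (no codas are permitted; onsets are limited to one consonant).

3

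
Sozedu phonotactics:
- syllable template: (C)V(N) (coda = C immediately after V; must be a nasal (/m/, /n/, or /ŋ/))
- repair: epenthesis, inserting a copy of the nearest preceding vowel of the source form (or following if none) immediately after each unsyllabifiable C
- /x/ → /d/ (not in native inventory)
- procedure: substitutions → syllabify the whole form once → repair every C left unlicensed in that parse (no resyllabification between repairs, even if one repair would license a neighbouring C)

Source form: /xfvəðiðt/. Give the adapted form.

Substitution: /x/ → /d/, giving /dfvəðiðt/.
Syllabifying with onset maximization leaves /d/, /f/, /ð/, /t/ stranded (only a nasal (/m/, /n/, or /ŋ/) is licensed in coda position; onsets are limited to one consonant).
Epenthesis after each stranded consonant: /d/ → /də/, /f/ → /fə/, /ð/ → /ði/, /t/ → /ti/.

dəfəvəðiðiti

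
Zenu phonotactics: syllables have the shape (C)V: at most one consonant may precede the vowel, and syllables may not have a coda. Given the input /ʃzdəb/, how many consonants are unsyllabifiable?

Under (C)V, the unsyllabifiable consonants are /ʃ/, /z/, /b/ (no codas are permitted; onsets are limited to one consonant).

3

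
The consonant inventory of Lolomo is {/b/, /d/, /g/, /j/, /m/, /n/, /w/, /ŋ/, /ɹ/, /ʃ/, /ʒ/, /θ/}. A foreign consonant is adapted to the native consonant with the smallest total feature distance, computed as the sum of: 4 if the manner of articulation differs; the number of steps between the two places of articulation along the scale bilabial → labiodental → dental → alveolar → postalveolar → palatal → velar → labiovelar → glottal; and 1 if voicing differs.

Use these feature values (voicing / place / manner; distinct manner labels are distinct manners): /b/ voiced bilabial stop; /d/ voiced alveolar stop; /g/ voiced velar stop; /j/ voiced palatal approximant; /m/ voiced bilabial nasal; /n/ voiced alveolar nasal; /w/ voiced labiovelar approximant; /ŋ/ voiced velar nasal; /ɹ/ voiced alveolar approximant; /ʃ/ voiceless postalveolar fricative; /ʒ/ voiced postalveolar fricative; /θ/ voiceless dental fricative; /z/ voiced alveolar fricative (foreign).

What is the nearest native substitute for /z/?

/ʒ/ is closest: same manner (fricative), place distance 1 (alveolar→postalveolar), same voicing; total 1. Next closest is /ʃ/ at distance 2.

ʒ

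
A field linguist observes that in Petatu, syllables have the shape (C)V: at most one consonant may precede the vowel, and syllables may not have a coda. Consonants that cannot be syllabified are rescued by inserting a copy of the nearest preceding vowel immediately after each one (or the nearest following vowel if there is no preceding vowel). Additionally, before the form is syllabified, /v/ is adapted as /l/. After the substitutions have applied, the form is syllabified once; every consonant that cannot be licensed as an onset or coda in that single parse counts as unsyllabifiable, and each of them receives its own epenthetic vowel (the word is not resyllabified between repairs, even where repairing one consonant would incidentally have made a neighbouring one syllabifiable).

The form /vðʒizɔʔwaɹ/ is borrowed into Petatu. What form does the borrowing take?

liðiʒizɔʔɔwaɹa

Substitution: /v/ → /l/, giving /lðʒizɔʔwaɹ/.
Under (C)V, the unsyllabifiable consonants are /l/, /ð/, /ʔ/, /ɹ/ (no codas are permitted; onsets are limited to one consonant).
Epenthesis after each stranded consonant: /l/ → /li/, /ð/ → /ði/, /ʔ/ → /ʔɔ/, /ɹ/ → /ɹa/.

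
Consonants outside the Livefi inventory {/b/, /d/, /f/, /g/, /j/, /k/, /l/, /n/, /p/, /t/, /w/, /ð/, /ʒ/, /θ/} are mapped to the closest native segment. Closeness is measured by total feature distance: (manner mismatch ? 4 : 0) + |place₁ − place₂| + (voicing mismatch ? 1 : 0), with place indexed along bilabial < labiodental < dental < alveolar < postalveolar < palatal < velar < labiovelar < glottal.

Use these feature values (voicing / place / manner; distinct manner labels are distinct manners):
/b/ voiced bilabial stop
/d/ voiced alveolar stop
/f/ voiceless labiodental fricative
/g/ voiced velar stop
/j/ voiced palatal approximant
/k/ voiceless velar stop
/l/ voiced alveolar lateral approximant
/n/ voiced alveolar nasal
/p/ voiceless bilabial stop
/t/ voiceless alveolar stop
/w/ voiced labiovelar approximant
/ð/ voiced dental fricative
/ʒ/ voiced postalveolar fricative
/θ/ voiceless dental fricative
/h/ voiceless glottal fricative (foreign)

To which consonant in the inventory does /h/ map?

/ʒ/ is closest: same manner (fricative), place distance 4 (glottal→postalveolar), voicing differs (+1); total 5. Next closest is /k/ at distance 6.

ʒ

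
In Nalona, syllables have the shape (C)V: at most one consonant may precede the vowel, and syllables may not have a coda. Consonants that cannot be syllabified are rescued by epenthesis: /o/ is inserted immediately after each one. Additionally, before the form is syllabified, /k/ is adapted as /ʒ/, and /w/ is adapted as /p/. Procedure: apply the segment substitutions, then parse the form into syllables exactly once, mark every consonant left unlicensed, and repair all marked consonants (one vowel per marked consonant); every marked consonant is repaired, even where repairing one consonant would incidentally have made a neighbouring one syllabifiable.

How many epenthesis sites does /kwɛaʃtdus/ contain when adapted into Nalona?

4

After substitution the input is /ʒpɛaʃtdus/.
The unsyllabifiable consonants are /ʒ/, /ʃ/, /t/, /s/; each receives one epenthetic vowel.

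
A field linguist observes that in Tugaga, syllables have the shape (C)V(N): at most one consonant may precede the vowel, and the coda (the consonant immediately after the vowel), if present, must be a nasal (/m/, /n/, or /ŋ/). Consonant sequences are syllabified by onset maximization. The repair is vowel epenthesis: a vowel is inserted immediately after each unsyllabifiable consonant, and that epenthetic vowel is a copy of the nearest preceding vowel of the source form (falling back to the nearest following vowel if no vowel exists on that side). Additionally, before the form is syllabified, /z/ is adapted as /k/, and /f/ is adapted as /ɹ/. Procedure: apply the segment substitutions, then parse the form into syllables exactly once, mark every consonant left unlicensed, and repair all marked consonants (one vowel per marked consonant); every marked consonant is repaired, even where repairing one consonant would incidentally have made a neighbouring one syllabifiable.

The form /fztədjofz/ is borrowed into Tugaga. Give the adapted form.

ɹəkətədəjoɹoko

Substitution: /f/ → /ɹ/, /z/ → /k/, giving /ɹktədjoɹk/.
The consonants /ɹ/, /k/, /d/, /ɹ/, /k/ cannot be parsed into a legal (C)V(N) syllable (only a nasal (/m/, /n/, or /ŋ/) is licensed in coda position; onsets are limited to one consonant).
Epenthesis after each stranded consonant: /ɹ/ → /ɹə/, /k/ → /kə/, /d/ → /də/, /ɹ/ → /ɹo/, /k/ → /ko/.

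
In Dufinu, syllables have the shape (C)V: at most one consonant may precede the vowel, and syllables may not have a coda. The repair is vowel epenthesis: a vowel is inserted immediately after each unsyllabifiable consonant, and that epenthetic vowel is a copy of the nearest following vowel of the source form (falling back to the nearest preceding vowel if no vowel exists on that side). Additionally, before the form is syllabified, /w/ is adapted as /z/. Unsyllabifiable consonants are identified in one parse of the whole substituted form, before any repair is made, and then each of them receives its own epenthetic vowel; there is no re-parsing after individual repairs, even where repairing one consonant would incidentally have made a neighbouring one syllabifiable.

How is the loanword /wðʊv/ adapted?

Substitution: /w/ → /z/, giving /zðʊv/.
Under (C)V, the unsyllabifiable consonants are /z/, /v/ (no codas are permitted; onsets are limited to one consonant).
Each unlicensed consonant becomes the onset of a new syllable: /z/ → /zʊ/, /v/ → /vʊ/.

zʊðʊvʊ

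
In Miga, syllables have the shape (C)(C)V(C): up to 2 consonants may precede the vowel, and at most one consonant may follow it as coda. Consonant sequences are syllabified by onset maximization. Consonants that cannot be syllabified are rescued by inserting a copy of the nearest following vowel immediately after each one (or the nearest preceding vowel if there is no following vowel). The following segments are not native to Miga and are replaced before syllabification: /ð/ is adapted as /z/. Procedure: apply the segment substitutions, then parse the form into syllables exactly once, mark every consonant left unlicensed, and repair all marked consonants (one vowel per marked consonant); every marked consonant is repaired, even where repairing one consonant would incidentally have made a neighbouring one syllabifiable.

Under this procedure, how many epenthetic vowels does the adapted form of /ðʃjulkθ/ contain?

3

After substitution the input is /zʃjulkθ/.
The unsyllabifiable consonants are /z/, /k/, /θ/; each receives one epenthetic vowel.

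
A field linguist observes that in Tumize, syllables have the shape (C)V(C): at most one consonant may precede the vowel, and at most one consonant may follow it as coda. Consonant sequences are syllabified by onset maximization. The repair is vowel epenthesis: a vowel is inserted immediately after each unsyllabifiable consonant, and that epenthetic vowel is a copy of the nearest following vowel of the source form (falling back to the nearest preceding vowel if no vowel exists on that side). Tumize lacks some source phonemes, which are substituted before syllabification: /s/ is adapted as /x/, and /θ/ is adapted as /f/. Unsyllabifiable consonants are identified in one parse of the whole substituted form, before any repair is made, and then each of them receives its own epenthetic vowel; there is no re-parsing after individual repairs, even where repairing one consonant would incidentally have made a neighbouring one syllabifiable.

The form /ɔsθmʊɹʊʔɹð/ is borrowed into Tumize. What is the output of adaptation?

Substitution: /s/ → /x/, /θ/ → /f/, giving /ɔxfmʊɹʊʔɹð/.
The consonants /f/, /ɹ/, /ð/ cannot be parsed into a legal (C)V(C) syllable (at most one coda consonant is licensed; onsets are limited to one consonant).
Epenthesis after each stranded consonant: /f/ → /fʊ/, /ɹ/ → /ɹʊ/, /ð/ → /ðʊ/.

ɔxfʊmʊɹʊʔɹʊðʊ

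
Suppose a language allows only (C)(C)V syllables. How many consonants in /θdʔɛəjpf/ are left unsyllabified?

4

Under (C)(C)V, the unsyllabifiable consonants are /θ/, /j/, /p/, /f/ (no codas are permitted; onsets may contain at most 2 consonants).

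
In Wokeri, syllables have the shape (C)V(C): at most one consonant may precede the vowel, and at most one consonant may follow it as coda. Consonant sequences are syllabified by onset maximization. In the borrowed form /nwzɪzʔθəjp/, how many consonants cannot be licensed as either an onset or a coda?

Under (C)V(C), the unsyllabifiable consonants are /n/, /w/, /ʔ/, /p/ (at most one coda consonant is licensed; onsets are limited to one consonant).

4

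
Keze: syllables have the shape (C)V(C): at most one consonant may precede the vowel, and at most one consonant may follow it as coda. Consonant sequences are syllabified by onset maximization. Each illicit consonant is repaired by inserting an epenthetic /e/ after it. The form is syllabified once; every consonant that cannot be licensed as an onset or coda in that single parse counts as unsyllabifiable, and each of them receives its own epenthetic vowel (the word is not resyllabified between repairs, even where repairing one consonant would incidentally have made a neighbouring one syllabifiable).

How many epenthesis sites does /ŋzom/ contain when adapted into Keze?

1

The unsyllabifiable consonants are /ŋ/; each receives one epenthetic vowel.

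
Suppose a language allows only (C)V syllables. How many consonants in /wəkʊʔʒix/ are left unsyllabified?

2

Syllabifying with onset maximization leaves /ʔ/, /x/ stranded (no codas are permitted; onsets are limited to one consonant).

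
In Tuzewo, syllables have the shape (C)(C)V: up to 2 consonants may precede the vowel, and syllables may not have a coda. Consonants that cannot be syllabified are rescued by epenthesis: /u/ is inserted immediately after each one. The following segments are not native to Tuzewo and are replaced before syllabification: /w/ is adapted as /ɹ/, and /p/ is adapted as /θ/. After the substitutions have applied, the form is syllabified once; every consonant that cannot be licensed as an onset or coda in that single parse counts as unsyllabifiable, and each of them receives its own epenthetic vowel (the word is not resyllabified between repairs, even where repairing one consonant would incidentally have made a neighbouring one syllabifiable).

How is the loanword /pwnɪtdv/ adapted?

Substitution: /p/ → /θ/, /w/ → /ɹ/, giving /θɹnɪtdv/.
Syllabifying with onset maximization leaves /θ/, /t/, /d/, /v/ stranded (no codas are permitted; onsets may contain at most 2 consonants).
Inserting the epenthetic vowel yields /θ/ → /θu/, /t/ → /tu/, /d/ → /du/, /v/ → /vu/.

θuɹnɪtuduvu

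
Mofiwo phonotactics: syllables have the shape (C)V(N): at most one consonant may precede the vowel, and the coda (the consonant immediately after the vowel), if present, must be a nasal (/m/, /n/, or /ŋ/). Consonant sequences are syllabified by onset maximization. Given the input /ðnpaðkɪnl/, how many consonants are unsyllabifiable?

4

Syllabifying with onset maximization leaves /ð/, /n/, /ð/, /l/ stranded (only a nasal (/m/, /n/, or /ŋ/) is licensed in coda position; onsets are limited to one consonant).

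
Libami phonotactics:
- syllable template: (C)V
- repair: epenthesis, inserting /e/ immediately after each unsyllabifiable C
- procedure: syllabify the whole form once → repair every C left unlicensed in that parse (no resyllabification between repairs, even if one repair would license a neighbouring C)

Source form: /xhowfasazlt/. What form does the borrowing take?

xehowefasazelete

Under (C)V, the unsyllabifiable consonants are /x/, /w/, /z/, /l/, /t/ (no codas are permitted; onsets are limited to one consonant).
Epenthesis after each stranded consonant: /x/ → /xe/, /w/ → /we/, /z/ → /ze/, /l/ → /le/, /t/ → /te/.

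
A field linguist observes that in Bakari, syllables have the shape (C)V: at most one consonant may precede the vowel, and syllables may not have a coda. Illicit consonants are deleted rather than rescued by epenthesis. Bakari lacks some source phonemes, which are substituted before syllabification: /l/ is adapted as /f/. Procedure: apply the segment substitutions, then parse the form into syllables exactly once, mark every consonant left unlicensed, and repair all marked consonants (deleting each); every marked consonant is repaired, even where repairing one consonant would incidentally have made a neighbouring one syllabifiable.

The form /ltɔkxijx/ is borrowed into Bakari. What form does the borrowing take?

Substitution: /l/ → /f/, giving /ftɔkxijx/.
Syllabifying with onset maximization leaves /f/, /k/, /j/, /x/ stranded (no codas are permitted; onsets are limited to one consonant).
Each unlicensed consonant is deleted: /f/, /k/, /j/, /x/.

tɔxi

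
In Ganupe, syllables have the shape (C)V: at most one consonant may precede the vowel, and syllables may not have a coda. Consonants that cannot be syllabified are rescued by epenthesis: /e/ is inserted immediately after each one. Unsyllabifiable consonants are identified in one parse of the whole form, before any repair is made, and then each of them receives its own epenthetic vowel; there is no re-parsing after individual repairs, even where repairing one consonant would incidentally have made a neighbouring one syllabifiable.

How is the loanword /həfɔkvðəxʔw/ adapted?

həfɔkeveðəxeʔewe

Under (C)V, the unsyllabifiable consonants are /k/, /v/, /x/, /ʔ/, /w/ (no codas are permitted; onsets are limited to one consonant).
Each unlicensed consonant becomes the onset of a new syllable: /k/ → /ke/, /v/ → /ve/, /x/ → /xe/, /ʔ/ → /ʔe/, /w/ → /we/.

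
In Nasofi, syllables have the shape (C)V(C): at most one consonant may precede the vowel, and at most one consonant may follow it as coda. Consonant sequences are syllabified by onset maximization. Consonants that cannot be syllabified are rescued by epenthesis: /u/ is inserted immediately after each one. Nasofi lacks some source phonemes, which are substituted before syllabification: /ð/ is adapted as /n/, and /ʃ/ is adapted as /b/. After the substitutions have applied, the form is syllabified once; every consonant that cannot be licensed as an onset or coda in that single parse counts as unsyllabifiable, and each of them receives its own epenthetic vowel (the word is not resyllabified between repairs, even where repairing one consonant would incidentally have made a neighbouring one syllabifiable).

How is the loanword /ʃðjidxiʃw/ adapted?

bunujidxibwu

Substitution: /ʃ/ → /b/, /ð/ → /n/, giving /bnjidxibw/.
Syllabifying with onset maximization leaves /b/, /n/, /w/ stranded (at most one coda consonant is licensed; onsets are limited to one consonant).
Epenthesis after each stranded consonant: /b/ → /bu/, /n/ → /nu/, /w/ → /wu/.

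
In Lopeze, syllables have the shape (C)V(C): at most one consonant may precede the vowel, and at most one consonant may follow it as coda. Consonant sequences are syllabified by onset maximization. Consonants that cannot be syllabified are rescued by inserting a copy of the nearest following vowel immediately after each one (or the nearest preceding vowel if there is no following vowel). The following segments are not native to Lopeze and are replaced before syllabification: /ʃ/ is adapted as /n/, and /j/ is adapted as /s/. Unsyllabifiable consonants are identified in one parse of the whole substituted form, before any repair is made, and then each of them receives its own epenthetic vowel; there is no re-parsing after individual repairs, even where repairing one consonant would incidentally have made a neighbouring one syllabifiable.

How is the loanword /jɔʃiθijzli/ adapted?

Substitution: /j/ → /s/, /ʃ/ → /n/, giving /sɔniθiszli/.
Under (C)V(C), the unsyllabifiable consonants are /z/ (at most one coda consonant is licensed; onsets are limited to one consonant).
Each unlicensed consonant becomes the onset of a new syllable: /z/ → /zi/.

sɔniθiszili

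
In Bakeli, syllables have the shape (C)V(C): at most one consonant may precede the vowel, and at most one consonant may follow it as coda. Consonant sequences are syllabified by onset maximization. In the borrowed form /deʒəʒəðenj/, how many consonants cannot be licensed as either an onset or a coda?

The consonants /j/ cannot be parsed into a legal (C)V(C) syllable (at most one coda consonant is licensed; onsets are limited to one consonant).

1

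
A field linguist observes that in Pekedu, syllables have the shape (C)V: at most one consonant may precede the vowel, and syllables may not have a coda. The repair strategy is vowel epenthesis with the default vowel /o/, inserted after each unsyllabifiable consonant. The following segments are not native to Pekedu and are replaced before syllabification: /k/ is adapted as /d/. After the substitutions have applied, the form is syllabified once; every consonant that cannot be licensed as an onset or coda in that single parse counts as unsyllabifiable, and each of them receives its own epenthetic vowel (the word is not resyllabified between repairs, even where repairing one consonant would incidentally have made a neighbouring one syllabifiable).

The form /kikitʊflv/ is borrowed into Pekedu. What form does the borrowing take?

diditʊfolovo

Substitution: /k/ → /d/, giving /diditʊflv/.
The consonants /f/, /l/, /v/ cannot be parsed into a legal (C)V syllable (no codas are permitted; onsets are limited to one consonant).
Epenthesis after each stranded consonant: /f/ → /fo/, /l/ → /lo/, /v/ → /vo/.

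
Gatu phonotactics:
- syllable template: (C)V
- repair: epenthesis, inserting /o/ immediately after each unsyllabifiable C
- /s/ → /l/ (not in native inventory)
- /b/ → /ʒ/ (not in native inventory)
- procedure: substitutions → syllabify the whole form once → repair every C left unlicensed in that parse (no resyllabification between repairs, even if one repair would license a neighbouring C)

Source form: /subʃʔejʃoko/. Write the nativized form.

luʒoʃoʔejoʃoko

Substitution: /s/ → /l/, /b/ → /ʒ/, giving /luʒʃʔejʃoko/.
Syllabifying with onset maximization leaves /ʒ/, /ʃ/, /j/ stranded (no codas are permitted; onsets are limited to one consonant).
Epenthesis after each stranded consonant: /ʒ/ → /ʒo/, /ʃ/ → /ʃo/, /j/ → /jo/.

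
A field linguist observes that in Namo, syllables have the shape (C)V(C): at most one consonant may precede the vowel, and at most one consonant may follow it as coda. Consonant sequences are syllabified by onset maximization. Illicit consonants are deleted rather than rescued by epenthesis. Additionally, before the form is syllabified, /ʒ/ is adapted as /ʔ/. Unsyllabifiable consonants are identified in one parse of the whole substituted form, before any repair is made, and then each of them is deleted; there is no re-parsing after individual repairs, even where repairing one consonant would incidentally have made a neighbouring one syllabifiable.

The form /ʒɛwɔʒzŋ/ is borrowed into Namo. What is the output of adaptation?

Substitution: /ʒ/ → /ʔ/, giving /ʔɛwɔʔzŋ/.
The consonants /z/, /ŋ/ cannot be parsed into a legal (C)V(C) syllable (at most one coda consonant is licensed; onsets are limited to one consonant).
Deletion applies to /z/, /ŋ/.

ʔɛwɔʔ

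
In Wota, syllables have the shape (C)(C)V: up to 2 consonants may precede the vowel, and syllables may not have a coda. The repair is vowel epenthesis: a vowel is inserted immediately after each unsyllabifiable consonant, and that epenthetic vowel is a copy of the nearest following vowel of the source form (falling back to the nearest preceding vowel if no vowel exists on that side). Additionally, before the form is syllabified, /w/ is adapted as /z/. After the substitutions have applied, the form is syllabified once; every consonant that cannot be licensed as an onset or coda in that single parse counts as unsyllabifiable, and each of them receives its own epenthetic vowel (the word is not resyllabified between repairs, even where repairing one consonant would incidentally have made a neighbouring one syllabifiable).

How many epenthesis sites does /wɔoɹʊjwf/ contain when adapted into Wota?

3

After substitution the input is /zɔoɹʊjzf/.
The unsyllabifiable consonants are /j/, /z/, /f/; each receives one epenthetic vowel.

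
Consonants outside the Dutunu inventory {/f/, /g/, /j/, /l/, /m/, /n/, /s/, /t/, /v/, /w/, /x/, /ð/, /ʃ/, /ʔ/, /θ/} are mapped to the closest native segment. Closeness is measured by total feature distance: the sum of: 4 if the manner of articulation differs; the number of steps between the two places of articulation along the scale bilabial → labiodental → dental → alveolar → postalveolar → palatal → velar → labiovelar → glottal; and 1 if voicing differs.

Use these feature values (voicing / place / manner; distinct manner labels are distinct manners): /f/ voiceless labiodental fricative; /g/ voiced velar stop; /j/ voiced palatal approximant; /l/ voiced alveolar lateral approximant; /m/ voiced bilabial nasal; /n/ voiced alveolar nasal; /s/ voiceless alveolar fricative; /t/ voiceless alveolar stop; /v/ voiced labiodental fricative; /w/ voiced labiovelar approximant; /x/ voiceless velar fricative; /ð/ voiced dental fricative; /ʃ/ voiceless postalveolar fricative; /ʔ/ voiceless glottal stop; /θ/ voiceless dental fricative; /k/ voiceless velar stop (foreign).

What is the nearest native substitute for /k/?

g

/g/ is closest: same manner (stop), place distance 0 (velar→velar), voicing differs (+1); total 1. Next closest is /ʔ/ at distance 2.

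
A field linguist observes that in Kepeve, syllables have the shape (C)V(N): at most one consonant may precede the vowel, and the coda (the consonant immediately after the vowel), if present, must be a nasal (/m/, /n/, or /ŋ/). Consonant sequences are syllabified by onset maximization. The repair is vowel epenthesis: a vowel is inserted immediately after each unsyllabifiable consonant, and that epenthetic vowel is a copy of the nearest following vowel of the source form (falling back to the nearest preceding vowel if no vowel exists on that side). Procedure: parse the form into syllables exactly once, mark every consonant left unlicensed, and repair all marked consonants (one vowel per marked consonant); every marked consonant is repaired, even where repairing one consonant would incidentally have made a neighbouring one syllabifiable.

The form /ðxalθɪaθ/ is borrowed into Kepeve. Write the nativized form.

The consonants /ð/, /l/, /θ/ cannot be parsed into a legal (C)V(N) syllable (only a nasal (/m/, /n/, or /ŋ/) is licensed in coda position; onsets are limited to one consonant).
Each unlicensed consonant becomes the onset of a new syllable: /ð/ → /ða/, /l/ → /lɪ/, /θ/ → /θa/.

ðaxalɪθɪaθa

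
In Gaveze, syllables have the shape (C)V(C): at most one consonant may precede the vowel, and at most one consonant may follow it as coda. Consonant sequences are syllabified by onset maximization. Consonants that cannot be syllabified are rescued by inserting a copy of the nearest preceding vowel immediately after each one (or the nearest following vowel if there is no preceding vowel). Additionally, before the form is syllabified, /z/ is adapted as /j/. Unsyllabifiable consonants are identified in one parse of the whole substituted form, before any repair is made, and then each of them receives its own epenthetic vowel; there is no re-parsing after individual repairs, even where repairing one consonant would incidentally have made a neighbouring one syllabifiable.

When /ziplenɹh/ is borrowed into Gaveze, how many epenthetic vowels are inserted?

2

After substitution the input is /jiplenɹh/.
The unsyllabifiable consonants are /ɹ/, /h/; each receives one epenthetic vowel.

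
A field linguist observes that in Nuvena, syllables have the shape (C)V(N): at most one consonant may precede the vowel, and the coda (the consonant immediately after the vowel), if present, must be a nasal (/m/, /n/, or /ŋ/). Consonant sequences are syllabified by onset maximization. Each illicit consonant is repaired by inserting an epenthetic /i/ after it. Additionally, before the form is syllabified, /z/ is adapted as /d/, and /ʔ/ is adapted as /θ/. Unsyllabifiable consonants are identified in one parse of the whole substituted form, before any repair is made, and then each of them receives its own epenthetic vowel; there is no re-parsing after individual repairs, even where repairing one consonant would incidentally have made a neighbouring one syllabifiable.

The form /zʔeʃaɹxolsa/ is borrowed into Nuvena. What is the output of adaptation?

Substitution: /z/ → /d/, /ʔ/ → /θ/, giving /dθeʃaɹxolsa/.
The consonants /d/, /ɹ/, /l/ cannot be parsed into a legal (C)V(N) syllable (only a nasal (/m/, /n/, or /ŋ/) is licensed in coda position; onsets are limited to one consonant).
Each unlicensed consonant becomes the onset of a new syllable: /d/ → /di/, /ɹ/ → /ɹi/, /l/ → /li/.

diθeʃaɹixolisa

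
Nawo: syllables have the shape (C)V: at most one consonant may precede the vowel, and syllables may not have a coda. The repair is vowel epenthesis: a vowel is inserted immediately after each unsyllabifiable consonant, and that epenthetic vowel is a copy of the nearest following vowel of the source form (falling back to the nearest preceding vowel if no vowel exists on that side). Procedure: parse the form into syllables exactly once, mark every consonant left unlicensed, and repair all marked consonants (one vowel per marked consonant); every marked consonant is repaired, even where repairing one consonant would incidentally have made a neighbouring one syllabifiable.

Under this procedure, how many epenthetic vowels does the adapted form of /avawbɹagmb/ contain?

5

The unsyllabifiable consonants are /w/, /b/, /g/, /m/, /b/; each receives one epenthetic vowel.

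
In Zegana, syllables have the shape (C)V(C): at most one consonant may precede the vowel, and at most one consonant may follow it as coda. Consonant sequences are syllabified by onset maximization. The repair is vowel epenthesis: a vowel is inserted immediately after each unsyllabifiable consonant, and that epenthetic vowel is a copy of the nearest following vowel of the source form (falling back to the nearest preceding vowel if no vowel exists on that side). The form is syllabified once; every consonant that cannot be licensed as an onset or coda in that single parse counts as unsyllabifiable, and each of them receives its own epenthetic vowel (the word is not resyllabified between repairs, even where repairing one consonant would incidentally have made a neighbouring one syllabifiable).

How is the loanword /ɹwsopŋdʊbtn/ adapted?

Syllabifying with onset maximization leaves /ɹ/, /w/, /ŋ/, /t/, /n/ stranded (at most one coda consonant is licensed; onsets are limited to one consonant).
Epenthesis after each stranded consonant: /ɹ/ → /ɹo/, /w/ → /wo/, /ŋ/ → /ŋʊ/, /t/ → /tʊ/, /n/ → /nʊ/.

ɹowosopŋʊdʊbtʊnʊ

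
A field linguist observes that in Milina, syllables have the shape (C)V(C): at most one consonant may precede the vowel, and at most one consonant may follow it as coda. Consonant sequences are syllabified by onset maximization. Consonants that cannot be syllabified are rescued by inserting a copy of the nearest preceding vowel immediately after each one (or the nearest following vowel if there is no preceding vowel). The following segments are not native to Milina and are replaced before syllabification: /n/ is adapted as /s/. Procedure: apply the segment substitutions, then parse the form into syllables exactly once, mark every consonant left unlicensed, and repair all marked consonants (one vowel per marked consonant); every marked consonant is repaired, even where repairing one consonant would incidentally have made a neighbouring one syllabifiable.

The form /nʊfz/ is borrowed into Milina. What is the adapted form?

sʊfzʊ

Substitution: /n/ → /s/, giving /sʊfz/.
The consonants /z/ cannot be parsed into a legal (C)V(C) syllable (at most one coda consonant is licensed; onsets are limited to one consonant).
Each unlicensed consonant becomes the onset of a new syllable: /z/ → /zʊ/.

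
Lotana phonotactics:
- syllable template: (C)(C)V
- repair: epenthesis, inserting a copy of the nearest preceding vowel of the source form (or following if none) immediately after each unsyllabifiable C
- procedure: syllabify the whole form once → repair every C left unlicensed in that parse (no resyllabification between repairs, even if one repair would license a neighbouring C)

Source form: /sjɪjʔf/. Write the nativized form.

sjɪjɪʔɪfɪ

Under (C)(C)V, the unsyllabifiable consonants are /j/, /ʔ/, /f/ (no codas are permitted; onsets may contain at most 2 consonants).
Each unlicensed consonant becomes the onset of a new syllable: /j/ → /jɪ/, /ʔ/ → /ʔɪ/, /f/ → /fɪ/.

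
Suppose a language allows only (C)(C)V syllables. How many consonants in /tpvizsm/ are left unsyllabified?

4

The consonants /t/, /z/, /s/, /m/ cannot be parsed into a legal (C)(C)V syllable (no codas are permitted; onsets may contain at most 2 consonants).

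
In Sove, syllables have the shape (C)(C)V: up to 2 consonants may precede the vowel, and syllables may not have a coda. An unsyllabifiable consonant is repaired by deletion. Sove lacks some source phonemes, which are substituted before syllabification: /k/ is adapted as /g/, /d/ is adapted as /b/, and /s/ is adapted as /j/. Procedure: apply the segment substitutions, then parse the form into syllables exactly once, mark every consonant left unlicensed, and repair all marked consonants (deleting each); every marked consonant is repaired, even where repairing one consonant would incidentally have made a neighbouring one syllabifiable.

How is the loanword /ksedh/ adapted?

Substitution: /k/ → /g/, /s/ → /j/, /d/ → /b/, giving /gjebh/.
The consonants /b/, /h/ cannot be parsed into a legal (C)(C)V syllable (no codas are permitted; onsets may contain at most 2 consonants).
Deleting the stranded consonants removes /b/, /h/.

gje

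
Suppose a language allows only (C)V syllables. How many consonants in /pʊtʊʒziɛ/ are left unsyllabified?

1

Under (C)V, the unsyllabifiable consonants are /ʒ/ (no codas are permitted; onsets are limited to one consonant).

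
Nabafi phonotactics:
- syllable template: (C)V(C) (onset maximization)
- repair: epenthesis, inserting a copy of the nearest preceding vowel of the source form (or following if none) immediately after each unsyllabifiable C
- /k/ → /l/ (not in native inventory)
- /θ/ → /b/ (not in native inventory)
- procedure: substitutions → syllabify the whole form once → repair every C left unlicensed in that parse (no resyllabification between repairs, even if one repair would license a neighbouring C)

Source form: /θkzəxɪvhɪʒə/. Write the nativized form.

Substitution: /θ/ → /b/, /k/ → /l/, giving /blzəxɪvhɪʒə/.
The consonants /b/, /l/ cannot be parsed into a legal (C)V(C) syllable (at most one coda consonant is licensed; onsets are limited to one consonant).
Each unlicensed consonant becomes the onset of a new syllable: /b/ → /bə/, /l/ → /lə/.

bələzəxɪvhɪʒə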